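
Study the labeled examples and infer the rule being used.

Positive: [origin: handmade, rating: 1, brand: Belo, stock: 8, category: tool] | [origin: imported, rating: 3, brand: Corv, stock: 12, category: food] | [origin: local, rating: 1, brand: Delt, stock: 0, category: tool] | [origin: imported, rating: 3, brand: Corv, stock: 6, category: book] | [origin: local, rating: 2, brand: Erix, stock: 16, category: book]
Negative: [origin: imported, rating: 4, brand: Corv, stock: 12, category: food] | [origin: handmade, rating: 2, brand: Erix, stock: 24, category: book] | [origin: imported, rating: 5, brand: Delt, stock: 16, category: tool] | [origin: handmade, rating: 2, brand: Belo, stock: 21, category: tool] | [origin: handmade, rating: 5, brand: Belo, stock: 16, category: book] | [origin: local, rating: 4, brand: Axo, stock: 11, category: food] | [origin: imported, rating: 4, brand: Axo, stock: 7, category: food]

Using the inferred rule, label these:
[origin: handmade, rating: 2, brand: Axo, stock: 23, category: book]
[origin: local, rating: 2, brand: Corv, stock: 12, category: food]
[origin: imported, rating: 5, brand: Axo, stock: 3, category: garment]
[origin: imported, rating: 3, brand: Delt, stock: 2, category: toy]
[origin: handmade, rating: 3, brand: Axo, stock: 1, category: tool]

The classifier is using: rating ≤ 3 AND stock ≤ 16.
Negative: [origin: handmade, rating: 2, brand: Axo, stock: 23, category: book], since rating = 2, stock = 23.
Positive: [origin: local, rating: 2, brand: Corv, stock: 12, category: food], since rating = 2, stock = 12.
Negative: [origin: imported, rating: 5, brand: Axo, stock: 3, category: garment], since rating = 5, stock = 3.
Positive: [origin: imported, rating: 3, brand: Delt, stock: 2, category: toy], since rating = 3, stock = 2.
Positive: [origin: handmade, rating: 3, brand: Axo, stock: 1, category: tool], since rating = 3, stock = 1.

Negative, Positive, Negative, Positive, Positive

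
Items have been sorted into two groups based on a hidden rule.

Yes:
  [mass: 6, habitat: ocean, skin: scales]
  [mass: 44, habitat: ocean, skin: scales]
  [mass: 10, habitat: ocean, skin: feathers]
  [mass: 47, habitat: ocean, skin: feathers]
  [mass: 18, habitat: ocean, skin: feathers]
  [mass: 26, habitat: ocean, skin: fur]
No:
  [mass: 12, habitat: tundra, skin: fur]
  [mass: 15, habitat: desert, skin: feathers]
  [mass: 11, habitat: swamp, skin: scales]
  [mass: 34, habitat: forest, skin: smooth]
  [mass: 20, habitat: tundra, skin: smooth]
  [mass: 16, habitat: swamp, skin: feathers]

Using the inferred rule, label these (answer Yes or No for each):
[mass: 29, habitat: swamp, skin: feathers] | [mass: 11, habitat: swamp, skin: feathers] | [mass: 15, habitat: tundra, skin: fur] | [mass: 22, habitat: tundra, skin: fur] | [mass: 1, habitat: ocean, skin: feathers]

No, No, No, No, Yes

One predicate separates the groups cleanly: habitat is ocean.
[mass: 29, habitat: swamp, skin: feathers] — habitat is swamp, hence No. [mass: 11, habitat: swamp, skin: feathers] — habitat is swamp, hence No. [mass: 15, habitat: tundra, skin: fur] — habitat is tundra, hence No. [mass: 22, habitat: tundra, skin: fur] — habitat is tundra, hence No. [mass: 1, habitat: ocean, skin: feathers] — habitat is ocean, hence Yes.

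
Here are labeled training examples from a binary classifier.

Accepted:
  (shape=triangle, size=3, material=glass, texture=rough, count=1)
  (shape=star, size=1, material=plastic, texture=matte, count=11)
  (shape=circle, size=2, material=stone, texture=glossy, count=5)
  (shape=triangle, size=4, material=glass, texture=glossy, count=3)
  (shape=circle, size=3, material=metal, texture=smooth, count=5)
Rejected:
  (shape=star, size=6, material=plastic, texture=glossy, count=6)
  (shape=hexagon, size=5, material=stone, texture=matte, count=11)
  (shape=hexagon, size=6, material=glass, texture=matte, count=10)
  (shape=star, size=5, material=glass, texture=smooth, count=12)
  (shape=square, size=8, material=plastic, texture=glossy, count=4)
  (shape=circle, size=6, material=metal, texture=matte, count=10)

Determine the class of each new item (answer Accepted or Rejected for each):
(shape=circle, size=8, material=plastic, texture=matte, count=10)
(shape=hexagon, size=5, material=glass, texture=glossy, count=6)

Rejected, Rejected

Rule: size ≤ 4. This holds for each 'Accepted' example and fails for each 'Rejected' one.
(shape=circle, size=8, material=plastic, texture=matte, count=10): size = 8 — does not fit, so Rejected.
(shape=hexagon, size=5, material=glass, texture=glossy, count=6): size = 5 — does not fit, so Rejected.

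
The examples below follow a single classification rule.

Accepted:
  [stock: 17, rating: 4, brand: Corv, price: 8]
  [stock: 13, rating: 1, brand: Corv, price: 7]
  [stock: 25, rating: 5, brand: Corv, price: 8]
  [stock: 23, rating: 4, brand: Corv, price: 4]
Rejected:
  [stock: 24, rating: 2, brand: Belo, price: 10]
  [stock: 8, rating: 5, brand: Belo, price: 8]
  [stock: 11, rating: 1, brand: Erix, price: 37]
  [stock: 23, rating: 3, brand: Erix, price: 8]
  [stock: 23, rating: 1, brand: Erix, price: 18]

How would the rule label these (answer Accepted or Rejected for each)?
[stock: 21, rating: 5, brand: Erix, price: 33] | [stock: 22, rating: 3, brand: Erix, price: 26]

Rejected, Rejected

One predicate separates the groups cleanly: brand is Corv.
Rejected: [stock: 21, rating: 5, brand: Erix, price: 33], since brand is Erix. Rejected: [stock: 22, rating: 3, brand: Erix, price: 26], since brand is Erix.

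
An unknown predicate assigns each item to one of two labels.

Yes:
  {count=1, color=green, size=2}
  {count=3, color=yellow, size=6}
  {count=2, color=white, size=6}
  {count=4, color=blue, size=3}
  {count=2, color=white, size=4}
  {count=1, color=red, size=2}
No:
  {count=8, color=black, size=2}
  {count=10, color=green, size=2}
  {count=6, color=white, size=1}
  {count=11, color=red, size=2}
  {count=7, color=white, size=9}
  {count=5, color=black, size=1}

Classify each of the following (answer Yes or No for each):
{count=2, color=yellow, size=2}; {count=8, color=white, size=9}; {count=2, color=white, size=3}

Yes, No, Yes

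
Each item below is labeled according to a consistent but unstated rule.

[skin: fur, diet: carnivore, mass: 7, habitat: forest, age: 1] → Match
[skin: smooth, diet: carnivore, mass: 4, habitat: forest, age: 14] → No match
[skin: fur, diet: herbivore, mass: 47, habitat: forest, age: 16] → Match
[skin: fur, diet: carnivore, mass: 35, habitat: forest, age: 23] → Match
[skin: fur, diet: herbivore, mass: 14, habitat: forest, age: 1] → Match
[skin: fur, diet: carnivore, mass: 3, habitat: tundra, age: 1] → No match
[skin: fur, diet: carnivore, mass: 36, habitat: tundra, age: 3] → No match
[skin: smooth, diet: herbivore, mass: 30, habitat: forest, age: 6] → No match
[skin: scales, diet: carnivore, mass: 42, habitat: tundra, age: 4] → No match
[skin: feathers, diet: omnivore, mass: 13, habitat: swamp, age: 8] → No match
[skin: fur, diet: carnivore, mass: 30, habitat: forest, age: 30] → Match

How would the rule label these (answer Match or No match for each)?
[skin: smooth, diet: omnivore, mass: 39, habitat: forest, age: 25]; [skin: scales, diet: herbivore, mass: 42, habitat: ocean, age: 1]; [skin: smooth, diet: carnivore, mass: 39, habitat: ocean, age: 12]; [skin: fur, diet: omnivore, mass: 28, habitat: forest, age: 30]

No match, No match, No match, Match

Rule: skin is fur AND habitat is forest. This holds for each 'Match' example and fails for each 'No match' one.
[skin: smooth, diet: omnivore, mass: 39, habitat: forest, age: 25] → skin is smooth, habitat is forest → No match.
[skin: scales, diet: herbivore, mass: 42, habitat: ocean, age: 1] → skin is scales, habitat is ocean → No match.
[skin: smooth, diet: carnivore, mass: 39, habitat: ocean, age: 12] → skin is smooth, habitat is ocean → No match.
[skin: fur, diet: omnivore, mass: 28, habitat: forest, age: 30] → skin is fur, habitat is forest → Match.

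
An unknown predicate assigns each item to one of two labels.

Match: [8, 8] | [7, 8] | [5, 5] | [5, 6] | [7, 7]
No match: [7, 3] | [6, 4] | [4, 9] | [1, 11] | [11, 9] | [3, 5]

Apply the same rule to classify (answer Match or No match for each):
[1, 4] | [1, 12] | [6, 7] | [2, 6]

No match, No match, Match, No match

Rule: |first − second| ≤ 1. This holds for each 'Match' example and fails for each 'No match' one.
[1, 4]: No match (|1−4| = 3).
[1, 12]: No match (|1−12| = 11).
[6, 7]: Match (|6−7| = 1).
[2, 6]: No match (|2−6| = 4).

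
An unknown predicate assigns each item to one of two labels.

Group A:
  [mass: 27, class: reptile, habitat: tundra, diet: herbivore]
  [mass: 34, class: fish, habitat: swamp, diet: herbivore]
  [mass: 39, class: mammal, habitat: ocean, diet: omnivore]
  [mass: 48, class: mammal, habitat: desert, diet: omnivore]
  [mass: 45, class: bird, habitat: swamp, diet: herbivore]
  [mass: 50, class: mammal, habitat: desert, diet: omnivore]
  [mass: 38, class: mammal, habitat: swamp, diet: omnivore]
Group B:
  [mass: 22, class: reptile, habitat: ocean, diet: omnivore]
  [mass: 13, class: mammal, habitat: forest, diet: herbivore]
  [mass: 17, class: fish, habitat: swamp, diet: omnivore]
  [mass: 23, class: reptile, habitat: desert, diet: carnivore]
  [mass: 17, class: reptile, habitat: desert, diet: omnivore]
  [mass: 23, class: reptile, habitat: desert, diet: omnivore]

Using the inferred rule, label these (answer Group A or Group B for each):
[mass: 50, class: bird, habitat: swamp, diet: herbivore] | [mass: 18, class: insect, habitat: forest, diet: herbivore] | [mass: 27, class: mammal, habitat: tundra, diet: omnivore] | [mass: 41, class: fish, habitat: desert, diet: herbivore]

Rule: mass ≥ 27. This holds for each 'Group A' example and fails for each 'Group B' one.
[mass: 50, class: bird, habitat: swamp, diet: herbivore]: mass = 50 — matches, so Group A. [mass: 18, class: insect, habitat: forest, diet: herbivore]: mass = 18 — doesn't match, so Group B. [mass: 27, class: mammal, habitat: tundra, diet: omnivore]: mass = 27 — matches, so Group A. [mass: 41, class: fish, habitat: desert, diet: herbivore]: mass = 41 — matches, so Group A.

Group A, Group B, Group A, Group A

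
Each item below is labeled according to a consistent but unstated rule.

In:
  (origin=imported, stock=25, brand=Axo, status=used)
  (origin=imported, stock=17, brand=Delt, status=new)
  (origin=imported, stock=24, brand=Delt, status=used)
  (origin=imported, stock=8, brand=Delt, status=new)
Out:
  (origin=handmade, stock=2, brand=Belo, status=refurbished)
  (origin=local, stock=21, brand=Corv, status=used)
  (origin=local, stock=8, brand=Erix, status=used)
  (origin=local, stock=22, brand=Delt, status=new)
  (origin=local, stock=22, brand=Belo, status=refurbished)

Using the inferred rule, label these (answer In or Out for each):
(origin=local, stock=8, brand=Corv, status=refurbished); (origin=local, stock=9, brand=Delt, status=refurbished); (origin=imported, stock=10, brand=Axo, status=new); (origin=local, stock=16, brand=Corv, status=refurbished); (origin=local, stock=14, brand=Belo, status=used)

Out, Out, In, Out, Out

Checking candidate rules against both groups, what survives is: origin is imported.
(origin=local, stock=8, brand=Corv, status=refurbished) → origin is local → Out.
(origin=local, stock=9, brand=Delt, status=refurbished) → origin is local → Out.
(origin=imported, stock=10, brand=Axo, status=new) → origin is imported → In.
(origin=local, stock=16, brand=Corv, status=refurbished) → origin is local → Out.
(origin=local, stock=14, brand=Belo, status=used) → origin is local → Out.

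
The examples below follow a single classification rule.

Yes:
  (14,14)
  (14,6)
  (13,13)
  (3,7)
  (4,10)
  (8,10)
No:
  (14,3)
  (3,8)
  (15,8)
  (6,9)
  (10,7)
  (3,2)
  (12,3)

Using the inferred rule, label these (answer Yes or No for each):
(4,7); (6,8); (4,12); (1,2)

No, Yes, Yes, No

A rule that fits every label: sum is even — true of each 'Yes' example, false of each 'No' one.
(4,7) → 4+7 = 11 → No.
(6,8) → 6+8 = 14 → Yes.
(4,12) → 4+12 = 16 → Yes.
(1,2) → 1+2 = 3 → No.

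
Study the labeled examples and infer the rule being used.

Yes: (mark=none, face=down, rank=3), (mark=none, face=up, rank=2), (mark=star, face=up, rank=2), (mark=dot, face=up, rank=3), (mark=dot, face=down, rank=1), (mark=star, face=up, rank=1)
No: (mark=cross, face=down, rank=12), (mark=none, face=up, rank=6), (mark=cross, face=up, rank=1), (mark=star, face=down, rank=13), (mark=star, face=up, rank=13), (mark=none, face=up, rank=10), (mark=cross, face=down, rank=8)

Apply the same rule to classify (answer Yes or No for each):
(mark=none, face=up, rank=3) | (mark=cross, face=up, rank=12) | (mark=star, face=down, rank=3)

Yes, No, Yes

The common property of the 'Yes' items is: mark is not cross AND rank ≤ 3. No 'No' item has it.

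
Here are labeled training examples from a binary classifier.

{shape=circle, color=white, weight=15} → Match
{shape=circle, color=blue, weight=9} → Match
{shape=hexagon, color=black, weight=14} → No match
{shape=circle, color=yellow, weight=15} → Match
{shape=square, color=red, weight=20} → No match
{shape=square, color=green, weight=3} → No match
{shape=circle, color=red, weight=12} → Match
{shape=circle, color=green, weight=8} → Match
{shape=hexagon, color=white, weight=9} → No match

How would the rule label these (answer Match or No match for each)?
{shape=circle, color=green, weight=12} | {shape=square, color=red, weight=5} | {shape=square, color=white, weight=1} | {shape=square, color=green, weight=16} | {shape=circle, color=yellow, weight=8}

Checking candidate rules against both groups, what survives is: shape is circle.
{shape=circle, color=green, weight=12}: shape is circle, meets the rule → Match.
{shape=square, color=red, weight=5}: shape is square, fails the rule → No match.
{shape=square, color=white, weight=1}: shape is square, fails the rule → No match.
{shape=square, color=green, weight=16}: shape is square, fails the rule → No match.
{shape=circle, color=yellow, weight=8}: shape is circle, meets the rule → Match.

Match, No match, No match, No match, Match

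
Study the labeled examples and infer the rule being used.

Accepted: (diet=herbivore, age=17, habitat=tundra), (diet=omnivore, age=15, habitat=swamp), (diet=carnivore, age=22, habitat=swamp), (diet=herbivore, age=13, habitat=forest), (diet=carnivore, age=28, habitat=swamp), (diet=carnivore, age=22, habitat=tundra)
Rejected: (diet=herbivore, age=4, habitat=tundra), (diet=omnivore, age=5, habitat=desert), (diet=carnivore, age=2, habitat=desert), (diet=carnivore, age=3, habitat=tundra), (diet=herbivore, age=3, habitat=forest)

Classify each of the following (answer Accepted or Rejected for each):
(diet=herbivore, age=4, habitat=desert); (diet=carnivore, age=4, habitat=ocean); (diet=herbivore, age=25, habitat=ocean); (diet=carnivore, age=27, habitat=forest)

Rejected, Rejected, Accepted, Accepted

All 'Accepted' examples share one property — age ≥ 13 — and every 'Rejected' example lacks it.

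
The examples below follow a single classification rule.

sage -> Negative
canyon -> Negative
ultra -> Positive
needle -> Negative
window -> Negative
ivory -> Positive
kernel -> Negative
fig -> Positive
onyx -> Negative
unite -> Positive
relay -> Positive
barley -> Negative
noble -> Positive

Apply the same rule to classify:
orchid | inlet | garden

Negative, Positive, Negative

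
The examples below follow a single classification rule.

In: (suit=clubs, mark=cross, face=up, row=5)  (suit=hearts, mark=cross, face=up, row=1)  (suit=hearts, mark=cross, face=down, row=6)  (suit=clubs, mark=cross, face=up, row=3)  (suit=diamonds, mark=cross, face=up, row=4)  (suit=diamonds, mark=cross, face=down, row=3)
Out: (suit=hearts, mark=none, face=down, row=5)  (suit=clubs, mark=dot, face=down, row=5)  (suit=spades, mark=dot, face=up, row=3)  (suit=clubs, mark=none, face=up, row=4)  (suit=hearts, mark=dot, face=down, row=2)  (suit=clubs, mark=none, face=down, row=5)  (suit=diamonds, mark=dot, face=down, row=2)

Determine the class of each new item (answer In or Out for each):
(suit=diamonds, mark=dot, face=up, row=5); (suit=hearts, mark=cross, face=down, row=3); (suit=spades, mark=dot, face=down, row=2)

The common property of the 'In' items is: mark is cross. No 'Out' item has it.

Out, In, Out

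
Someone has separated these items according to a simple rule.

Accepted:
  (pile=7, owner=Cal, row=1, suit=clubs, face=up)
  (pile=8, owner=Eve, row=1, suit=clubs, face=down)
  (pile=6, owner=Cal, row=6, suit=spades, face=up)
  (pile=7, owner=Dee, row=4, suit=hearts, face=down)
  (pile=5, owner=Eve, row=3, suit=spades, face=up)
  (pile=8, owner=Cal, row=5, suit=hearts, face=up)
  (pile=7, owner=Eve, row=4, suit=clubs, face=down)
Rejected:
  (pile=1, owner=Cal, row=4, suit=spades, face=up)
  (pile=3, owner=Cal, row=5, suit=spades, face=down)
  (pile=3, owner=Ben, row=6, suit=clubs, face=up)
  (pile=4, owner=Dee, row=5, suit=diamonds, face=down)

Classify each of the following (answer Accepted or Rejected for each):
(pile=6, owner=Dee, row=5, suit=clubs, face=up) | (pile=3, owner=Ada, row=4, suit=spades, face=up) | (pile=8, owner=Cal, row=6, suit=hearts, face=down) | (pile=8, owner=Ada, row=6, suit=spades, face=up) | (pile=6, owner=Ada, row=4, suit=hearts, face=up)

The pattern is that an item is 'Accepted' exactly when: pile ≥ 5.
(pile=6, owner=Dee, row=5, suit=clubs, face=up) → pile = 6 → Accepted.
(pile=3, owner=Ada, row=4, suit=spades, face=up) → pile = 3 → Rejected.
(pile=8, owner=Cal, row=6, suit=hearts, face=down) → pile = 8 → Accepted.
(pile=8, owner=Ada, row=6, suit=spades, face=up) → pile = 8 → Accepted.
(pile=6, owner=Ada, row=4, suit=hearts, face=up) → pile = 6 → Accepted.

Accepted, Rejected, Accepted, Accepted, Accepted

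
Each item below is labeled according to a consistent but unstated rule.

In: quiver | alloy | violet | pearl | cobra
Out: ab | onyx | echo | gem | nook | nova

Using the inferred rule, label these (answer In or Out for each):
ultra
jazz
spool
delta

All 'In' examples share one property — length ≥ 5 — and every 'Out' example lacks it.
ultra — length 5, hence In. jazz — length 4, hence Out. spool — length 5, hence In. delta — length 5, hence In.

In, Out, In, In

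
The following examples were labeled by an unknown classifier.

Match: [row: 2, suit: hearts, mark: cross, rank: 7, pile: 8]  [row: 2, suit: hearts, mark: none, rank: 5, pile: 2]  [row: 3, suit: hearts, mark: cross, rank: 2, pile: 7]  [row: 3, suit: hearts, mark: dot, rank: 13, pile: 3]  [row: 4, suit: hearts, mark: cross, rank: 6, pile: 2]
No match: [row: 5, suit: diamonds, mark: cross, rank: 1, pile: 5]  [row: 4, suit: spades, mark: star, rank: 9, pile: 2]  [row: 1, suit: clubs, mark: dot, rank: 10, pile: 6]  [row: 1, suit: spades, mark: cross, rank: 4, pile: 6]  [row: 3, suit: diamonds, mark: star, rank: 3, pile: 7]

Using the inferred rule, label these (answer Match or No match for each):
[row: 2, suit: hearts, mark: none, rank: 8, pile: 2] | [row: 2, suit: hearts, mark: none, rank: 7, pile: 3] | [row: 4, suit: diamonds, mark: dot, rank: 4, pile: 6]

Match, Match, No match

The simplest hypothesis consistent with all the labels is: suit is hearts.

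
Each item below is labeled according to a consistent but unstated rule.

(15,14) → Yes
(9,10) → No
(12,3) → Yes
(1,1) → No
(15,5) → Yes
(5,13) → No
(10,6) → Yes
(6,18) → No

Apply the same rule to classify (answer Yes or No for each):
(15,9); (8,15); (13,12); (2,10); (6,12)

Yes, No, Yes, No, No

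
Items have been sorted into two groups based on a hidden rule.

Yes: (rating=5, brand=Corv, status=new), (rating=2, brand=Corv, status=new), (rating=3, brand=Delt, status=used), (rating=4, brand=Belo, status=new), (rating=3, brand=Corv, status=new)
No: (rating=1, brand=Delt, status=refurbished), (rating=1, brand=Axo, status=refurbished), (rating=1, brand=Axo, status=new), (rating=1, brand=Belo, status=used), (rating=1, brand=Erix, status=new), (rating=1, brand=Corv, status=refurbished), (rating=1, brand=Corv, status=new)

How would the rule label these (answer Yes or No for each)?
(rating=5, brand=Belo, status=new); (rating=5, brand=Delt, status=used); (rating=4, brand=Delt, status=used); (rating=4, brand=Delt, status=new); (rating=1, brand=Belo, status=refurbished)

Yes, Yes, Yes, Yes, No

All 'Yes' examples share one property — rating ≥ 2 — and every 'No' example lacks it.
(rating=5, brand=Belo, status=new): rating = 5, qualifies → Yes. (rating=5, brand=Delt, status=used): rating = 5, qualifies → Yes. (rating=4, brand=Delt, status=used): rating = 4, qualifies → Yes. (rating=4, brand=Delt, status=new): rating = 4, qualifies → Yes. (rating=1, brand=Belo, status=refurbished): rating = 1, doesn't qualify → No.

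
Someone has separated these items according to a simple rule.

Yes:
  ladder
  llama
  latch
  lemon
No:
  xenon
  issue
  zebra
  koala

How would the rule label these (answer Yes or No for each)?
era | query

No, No

The rule appears to be: starts with 'l'.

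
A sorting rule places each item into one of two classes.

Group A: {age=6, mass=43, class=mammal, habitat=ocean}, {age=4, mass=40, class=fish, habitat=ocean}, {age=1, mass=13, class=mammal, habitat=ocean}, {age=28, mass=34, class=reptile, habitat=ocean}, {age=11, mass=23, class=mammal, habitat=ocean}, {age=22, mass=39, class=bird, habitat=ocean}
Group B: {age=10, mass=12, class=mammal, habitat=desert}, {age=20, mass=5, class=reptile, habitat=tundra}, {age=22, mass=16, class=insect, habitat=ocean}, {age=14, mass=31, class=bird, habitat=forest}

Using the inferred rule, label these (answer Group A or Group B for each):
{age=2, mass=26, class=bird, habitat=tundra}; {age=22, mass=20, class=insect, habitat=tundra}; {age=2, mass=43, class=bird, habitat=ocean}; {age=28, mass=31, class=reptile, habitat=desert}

The simplest hypothesis consistent with all the labels is: habitat is ocean AND mass ≠ 16.
{age=2, mass=26, class=bird, habitat=tundra}: habitat is tundra, mass = 26, does not fit → Group B. {age=22, mass=20, class=insect, habitat=tundra}: habitat is tundra, mass = 20, does not fit → Group B. {age=2, mass=43, class=bird, habitat=ocean}: habitat is ocean, mass = 43, qualifies → Group A. {age=28, mass=31, class=reptile, habitat=desert}: habitat is desert, mass = 31, does not fit → Group B.

Group B, Group B, Group A, Group B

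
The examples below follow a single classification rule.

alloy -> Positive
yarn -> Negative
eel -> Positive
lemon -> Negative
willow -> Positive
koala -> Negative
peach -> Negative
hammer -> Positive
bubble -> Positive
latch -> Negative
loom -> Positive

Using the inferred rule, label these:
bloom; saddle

Positive, Positive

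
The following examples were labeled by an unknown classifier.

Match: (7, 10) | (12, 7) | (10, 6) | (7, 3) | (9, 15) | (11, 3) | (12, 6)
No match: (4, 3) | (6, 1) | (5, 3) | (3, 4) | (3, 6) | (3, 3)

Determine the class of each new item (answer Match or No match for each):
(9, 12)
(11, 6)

A rule that fits every label: sum ≥ 10 — true of each 'Match' example, false of each 'No match' one.
(9, 12) — 9+12 = 21, hence Match. (11, 6) — 11+6 = 17, hence Match.

Match, Match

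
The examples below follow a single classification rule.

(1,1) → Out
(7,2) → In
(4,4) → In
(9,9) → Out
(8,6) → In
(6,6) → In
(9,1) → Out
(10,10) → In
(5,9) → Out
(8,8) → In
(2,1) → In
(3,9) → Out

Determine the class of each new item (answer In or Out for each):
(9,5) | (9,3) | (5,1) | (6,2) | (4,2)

Out, Out, Out, In, In

The distinguishing property — product is even — holds for all the 'In' cases and none of the 'Out' cases.
Out: (9,5), since 9·5 = 45. Out: (9,3), since 9·3 = 27. Out: (5,1), since 5·1 = 5. In: (6,2), since 6·2 = 12. In: (4,2), since 4·2 = 8.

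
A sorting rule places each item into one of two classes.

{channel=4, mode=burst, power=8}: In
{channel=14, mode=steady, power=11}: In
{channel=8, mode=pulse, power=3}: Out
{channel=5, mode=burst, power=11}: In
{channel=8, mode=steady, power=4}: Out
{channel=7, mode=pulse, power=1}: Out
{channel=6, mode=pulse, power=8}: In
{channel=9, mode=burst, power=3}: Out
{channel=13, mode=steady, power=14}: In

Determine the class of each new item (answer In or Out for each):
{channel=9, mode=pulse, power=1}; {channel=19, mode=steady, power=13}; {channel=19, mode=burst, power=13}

Out, In, In

The classifier is using: power ≥ 8.
{channel=9, mode=pulse, power=1}: power = 1 — does not fit, so Out.
{channel=19, mode=steady, power=13}: power = 13 — has this property, so In.
{channel=19, mode=burst, power=13}: power = 13 — has this property, so In.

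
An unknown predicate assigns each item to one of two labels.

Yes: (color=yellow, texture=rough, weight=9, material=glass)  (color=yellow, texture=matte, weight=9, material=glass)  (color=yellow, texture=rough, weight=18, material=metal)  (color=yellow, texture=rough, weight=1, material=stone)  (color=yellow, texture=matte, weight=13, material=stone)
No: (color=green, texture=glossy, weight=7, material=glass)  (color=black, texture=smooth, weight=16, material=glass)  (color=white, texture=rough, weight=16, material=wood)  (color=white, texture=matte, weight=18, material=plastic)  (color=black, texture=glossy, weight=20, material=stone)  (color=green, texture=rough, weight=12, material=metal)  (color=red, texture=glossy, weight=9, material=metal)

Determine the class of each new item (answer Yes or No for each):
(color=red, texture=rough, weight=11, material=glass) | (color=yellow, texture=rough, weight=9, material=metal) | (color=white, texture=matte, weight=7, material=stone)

No, Yes, No

The classifier is using: color is yellow.
(color=red, texture=rough, weight=11, material=glass): No (color is red).
(color=yellow, texture=rough, weight=9, material=metal): Yes (color is yellow).
(color=white, texture=matte, weight=7, material=stone): No (color is white).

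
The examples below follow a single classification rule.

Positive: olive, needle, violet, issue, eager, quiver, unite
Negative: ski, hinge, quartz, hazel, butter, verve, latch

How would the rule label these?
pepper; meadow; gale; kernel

Negative, Positive, Negative, Negative

Every 'Positive' example satisfies: has ≥ 3 vowels. None of the 'Negative' examples do.
pepper → 2 vowels → Negative. meadow → 3 vowels → Positive. gale → 2 vowels → Negative. kernel → 2 vowels → Negative.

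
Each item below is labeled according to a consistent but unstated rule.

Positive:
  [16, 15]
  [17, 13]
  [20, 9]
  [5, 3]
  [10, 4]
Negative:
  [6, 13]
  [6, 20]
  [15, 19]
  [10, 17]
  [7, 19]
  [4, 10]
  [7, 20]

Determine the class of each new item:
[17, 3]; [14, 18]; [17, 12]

Positive, Negative, Positive

A rule that fits every label: first > second — true of each 'Positive' example, false of each 'Negative' one.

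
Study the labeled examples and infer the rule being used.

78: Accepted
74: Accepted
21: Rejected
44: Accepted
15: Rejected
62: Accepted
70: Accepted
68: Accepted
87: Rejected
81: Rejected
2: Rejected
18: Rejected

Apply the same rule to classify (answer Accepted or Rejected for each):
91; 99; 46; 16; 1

Rejected, Rejected, Accepted, Rejected, Rejected

One predicate separates the groups cleanly: even AND at least 21.
91 → 91 is odd, 91 ≥ 21 → Rejected.
99 → 99 is odd, 99 ≥ 21 → Rejected.
46 → 46 is even, 46 ≥ 21 → Accepted.
16 → 16 is even, 16 < 21 → Rejected.
1 → 1 is odd, 1 < 21 → Rejected.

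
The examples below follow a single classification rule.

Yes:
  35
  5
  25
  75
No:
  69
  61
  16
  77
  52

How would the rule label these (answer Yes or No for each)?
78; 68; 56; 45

No, No, No, Yes

The simplest hypothesis consistent with all the labels is: multiple of 5.
No: 78, since 78 = 5·15 + 3. No: 68, since 68 = 5·13 + 3. No: 56, since 56 = 5·11 + 1. Yes: 45, since 45 = 5·9.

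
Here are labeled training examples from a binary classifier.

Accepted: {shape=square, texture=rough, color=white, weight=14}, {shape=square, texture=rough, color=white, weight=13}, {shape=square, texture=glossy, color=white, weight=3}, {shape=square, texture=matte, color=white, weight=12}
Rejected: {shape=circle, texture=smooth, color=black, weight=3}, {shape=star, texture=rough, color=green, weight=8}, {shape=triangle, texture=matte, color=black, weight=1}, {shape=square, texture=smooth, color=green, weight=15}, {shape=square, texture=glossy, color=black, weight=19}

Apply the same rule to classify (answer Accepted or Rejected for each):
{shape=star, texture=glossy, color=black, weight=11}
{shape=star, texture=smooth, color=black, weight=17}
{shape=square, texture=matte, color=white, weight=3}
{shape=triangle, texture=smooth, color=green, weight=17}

Rejected, Rejected, Accepted, Rejected

Comparing the two groups points to one rule — color is white.
{shape=star, texture=glossy, color=black, weight=11}: color is black — doesn't qualify, so Rejected.
{shape=star, texture=smooth, color=black, weight=17}: color is black — doesn't qualify, so Rejected.
{shape=square, texture=matte, color=white, weight=3}: color is white — meets the rule, so Accepted.
{shape=triangle, texture=smooth, color=green, weight=17}: color is green — doesn't qualify, so Rejected.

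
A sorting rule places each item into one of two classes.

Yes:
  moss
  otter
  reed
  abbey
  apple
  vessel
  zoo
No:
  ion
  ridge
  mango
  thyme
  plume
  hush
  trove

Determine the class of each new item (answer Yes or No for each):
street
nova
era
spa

Looking at the examples, the only property every 'Yes' case has and every 'No' case lacks is: has a double letter.

Yes, No, No, No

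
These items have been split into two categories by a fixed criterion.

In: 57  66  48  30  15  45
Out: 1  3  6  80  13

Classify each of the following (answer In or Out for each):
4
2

Out, Out

A rule that fits every label: multiple of 3 AND at least 13 — true of each 'In' example, false of each 'Out' one.
4: 4 = 3·1 + 1, 4 < 13 — lacks this property, so Out. 2: 2 = 3·0 + 2, 2 < 13 — lacks this property, so Out.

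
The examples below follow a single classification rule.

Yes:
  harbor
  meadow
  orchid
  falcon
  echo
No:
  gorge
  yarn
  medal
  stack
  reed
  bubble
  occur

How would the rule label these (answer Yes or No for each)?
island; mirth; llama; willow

No, No, No, Yes

All 'Yes' examples share one property — even length AND contains 'o' — and every 'No' example lacks it.
island — length 6, no 'o', hence No.
mirth — length 5, no 'o', hence No.
llama — length 5, no 'o', hence No.
willow — length 6, has 'o', hence Yes.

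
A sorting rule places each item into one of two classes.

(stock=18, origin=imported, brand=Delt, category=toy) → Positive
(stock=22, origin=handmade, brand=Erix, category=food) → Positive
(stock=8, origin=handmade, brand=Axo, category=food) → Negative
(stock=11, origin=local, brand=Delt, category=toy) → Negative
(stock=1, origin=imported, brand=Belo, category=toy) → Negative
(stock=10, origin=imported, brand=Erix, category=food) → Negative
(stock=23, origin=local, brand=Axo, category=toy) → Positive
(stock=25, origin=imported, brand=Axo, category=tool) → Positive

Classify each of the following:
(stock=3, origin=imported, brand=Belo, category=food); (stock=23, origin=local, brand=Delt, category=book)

Negative, Positive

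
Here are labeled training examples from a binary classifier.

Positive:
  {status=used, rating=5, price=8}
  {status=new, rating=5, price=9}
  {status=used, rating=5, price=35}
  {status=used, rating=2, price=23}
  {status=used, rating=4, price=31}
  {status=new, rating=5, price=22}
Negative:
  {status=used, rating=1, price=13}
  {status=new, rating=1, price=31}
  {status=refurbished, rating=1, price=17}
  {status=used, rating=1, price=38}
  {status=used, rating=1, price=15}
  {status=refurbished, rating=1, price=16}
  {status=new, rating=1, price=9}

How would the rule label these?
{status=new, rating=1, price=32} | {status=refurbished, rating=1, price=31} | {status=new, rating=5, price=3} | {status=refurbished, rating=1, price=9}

Negative, Negative, Positive, Negative

'Positive' ⟺ rating ≥ 2.
Negative: {status=new, rating=1, price=32}, since rating = 1. Negative: {status=refurbished, rating=1, price=31}, since rating = 1. Positive: {status=new, rating=5, price=3}, since rating = 5. Negative: {status=refurbished, rating=1, price=9}, since rating = 1.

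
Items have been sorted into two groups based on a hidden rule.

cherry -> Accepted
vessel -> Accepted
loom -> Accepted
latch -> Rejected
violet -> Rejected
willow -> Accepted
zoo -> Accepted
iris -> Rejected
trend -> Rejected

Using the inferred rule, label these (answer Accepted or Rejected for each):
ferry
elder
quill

One predicate separates the groups cleanly: has a double letter.

Accepted, Rejected, Accepted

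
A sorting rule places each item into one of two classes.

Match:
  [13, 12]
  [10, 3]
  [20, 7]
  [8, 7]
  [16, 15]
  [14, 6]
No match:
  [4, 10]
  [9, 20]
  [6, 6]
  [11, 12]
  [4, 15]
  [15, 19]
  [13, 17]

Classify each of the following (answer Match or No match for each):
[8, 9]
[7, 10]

All 'Match' examples share one property — first > second — and every 'No match' example lacks it.
[8, 9]: 8 < 9 — doesn't match, so No match. [7, 10]: 7 < 10 — doesn't match, so No match.

No match, No match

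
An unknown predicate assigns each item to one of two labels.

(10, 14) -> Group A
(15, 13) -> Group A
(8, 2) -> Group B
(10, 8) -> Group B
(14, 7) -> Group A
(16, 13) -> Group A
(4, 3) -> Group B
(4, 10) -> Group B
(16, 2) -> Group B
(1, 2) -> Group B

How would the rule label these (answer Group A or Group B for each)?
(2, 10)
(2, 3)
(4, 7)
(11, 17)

Group B, Group B, Group B, Group A

The simplest hypothesis consistent with all the labels is: sum ≥ 21.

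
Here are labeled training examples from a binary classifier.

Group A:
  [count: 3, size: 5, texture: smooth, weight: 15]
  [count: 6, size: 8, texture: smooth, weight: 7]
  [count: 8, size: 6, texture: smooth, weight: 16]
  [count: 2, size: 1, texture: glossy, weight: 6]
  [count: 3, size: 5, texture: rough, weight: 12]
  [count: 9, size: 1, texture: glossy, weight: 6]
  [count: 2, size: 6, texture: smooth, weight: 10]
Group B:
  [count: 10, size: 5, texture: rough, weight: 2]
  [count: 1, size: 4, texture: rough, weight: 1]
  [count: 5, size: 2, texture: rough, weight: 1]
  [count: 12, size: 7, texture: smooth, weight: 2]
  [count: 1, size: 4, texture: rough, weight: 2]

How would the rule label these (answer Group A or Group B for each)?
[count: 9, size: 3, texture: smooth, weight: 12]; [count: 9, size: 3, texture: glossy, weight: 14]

The classifier is using: weight ≥ 6.
Group A: [count: 9, size: 3, texture: smooth, weight: 12], since weight = 12.
Group A: [count: 9, size: 3, texture: glossy, weight: 14], since weight = 14.

Group A, Group A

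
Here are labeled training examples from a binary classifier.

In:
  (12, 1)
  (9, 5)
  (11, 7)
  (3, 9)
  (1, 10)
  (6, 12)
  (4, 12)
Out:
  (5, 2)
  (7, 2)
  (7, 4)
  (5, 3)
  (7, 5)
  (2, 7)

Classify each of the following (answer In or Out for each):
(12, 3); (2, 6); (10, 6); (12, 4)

In, Out, In, In

The simplest hypothesis consistent with all the labels is: max ≥ 9.
(12, 3) — max 12, hence In.
(2, 6) — max 6, hence Out.
(10, 6) — max 10, hence In.
(12, 4) — max 12, hence In.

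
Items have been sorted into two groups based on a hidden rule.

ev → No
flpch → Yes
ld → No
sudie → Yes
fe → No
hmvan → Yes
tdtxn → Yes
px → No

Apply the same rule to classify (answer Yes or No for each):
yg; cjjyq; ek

No, Yes, No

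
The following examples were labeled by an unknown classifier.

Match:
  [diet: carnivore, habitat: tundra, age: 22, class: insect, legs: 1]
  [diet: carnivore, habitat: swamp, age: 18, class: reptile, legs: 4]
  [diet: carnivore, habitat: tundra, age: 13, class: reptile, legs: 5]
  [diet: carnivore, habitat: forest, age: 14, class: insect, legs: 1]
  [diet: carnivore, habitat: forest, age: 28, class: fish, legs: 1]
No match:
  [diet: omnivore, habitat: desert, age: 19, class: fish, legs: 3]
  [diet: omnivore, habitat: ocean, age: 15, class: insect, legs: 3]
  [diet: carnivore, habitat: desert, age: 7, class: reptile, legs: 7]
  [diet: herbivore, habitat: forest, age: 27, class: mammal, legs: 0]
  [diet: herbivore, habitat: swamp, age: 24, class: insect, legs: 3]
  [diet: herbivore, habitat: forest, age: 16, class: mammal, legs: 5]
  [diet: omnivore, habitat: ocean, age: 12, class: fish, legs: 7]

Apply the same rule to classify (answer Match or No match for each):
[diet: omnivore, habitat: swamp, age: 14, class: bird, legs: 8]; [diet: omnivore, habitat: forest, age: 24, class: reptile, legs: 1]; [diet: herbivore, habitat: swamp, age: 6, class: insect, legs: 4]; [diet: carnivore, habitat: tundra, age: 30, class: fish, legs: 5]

The rule appears to be: diet is carnivore AND age ≥ 12.
[diet: omnivore, habitat: swamp, age: 14, class: bird, legs: 8] — diet is omnivore, age = 14, hence No match. [diet: omnivore, habitat: forest, age: 24, class: reptile, legs: 1] — diet is omnivore, age = 24, hence No match. [diet: herbivore, habitat: swamp, age: 6, class: insect, legs: 4] — diet is herbivore, age = 6, hence No match. [diet: carnivore, habitat: tundra, age: 30, class: fish, legs: 5] — diet is carnivore, age = 30, hence Match.

No match, No match, No match, Match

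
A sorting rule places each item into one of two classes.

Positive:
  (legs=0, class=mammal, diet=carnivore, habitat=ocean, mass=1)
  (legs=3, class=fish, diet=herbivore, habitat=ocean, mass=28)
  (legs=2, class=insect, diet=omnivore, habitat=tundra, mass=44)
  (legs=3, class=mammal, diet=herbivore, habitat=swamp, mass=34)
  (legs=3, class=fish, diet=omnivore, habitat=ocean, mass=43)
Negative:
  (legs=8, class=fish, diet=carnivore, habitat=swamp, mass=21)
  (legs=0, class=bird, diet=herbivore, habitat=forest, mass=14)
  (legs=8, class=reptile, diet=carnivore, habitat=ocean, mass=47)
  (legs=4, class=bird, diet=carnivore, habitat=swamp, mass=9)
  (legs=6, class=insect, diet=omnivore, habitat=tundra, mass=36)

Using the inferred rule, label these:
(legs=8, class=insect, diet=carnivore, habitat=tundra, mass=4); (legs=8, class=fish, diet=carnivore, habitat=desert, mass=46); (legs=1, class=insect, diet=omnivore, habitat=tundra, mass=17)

The simplest hypothesis consistent with all the labels is: legs ≤ 3 AND mass ≠ 14.
(legs=8, class=insect, diet=carnivore, habitat=tundra, mass=4): legs = 8, mass = 4 — does not satisfy this, so Negative.
(legs=8, class=fish, diet=carnivore, habitat=desert, mass=46): legs = 8, mass = 46 — does not satisfy this, so Negative.
(legs=1, class=insect, diet=omnivore, habitat=tundra, mass=17): legs = 1, mass = 17 — qualifies, so Positive.

Negative, Negative, Positive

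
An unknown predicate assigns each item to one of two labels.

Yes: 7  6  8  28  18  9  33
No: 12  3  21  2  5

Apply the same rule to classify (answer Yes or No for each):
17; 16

Yes, Yes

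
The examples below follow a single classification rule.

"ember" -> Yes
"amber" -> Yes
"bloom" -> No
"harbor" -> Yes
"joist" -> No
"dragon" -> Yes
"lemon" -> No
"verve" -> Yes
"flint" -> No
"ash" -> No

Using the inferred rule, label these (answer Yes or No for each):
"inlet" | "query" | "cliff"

No, Yes, No

Checking candidate rules against both groups, what survives is: contains 'r'.
"inlet" → no 'r' → No. "query" → has 'r' → Yes. "cliff" → no 'r' → No.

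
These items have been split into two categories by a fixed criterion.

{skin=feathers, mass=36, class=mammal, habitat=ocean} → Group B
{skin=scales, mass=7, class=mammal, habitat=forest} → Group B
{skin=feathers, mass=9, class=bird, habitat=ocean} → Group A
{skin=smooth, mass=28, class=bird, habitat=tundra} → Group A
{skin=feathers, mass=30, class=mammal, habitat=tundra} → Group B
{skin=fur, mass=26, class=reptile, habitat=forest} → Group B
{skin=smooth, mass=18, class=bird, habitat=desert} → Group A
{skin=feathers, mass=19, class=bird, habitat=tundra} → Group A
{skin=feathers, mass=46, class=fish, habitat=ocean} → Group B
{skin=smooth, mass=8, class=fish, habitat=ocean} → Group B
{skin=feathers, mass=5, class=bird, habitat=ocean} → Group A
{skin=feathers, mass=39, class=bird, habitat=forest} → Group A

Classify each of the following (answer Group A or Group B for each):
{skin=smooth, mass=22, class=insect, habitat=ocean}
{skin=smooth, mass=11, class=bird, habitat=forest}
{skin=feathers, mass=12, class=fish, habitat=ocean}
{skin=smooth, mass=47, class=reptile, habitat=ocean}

The simplest hypothesis consistent with all the labels is: class is bird.
{skin=smooth, mass=22, class=insect, habitat=ocean} → class is insect → Group B. {skin=smooth, mass=11, class=bird, habitat=forest} → class is bird → Group A. {skin=feathers, mass=12, class=fish, habitat=ocean} → class is fish → Group B. {skin=smooth, mass=47, class=reptile, habitat=ocean} → class is reptile → Group B.

Group B, Group A, Group B, Group B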